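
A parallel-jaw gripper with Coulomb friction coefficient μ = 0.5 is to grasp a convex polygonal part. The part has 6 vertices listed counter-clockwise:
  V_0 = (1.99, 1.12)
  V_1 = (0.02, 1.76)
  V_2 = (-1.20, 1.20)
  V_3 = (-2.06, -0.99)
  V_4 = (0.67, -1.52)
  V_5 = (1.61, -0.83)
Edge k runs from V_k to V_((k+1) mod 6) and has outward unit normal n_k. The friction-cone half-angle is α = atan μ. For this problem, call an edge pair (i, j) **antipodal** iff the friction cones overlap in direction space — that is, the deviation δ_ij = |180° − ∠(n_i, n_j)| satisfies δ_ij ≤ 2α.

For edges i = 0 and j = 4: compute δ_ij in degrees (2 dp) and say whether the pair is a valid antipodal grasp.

α = atan 0.5 = 26.57°;  2α = 53.13°
edge 0: e_0 = (-1.97, +0.64);  n_0 = (+0.3090, +0.9511)
edge 4: e_4 = (+0.94, +0.69);  n_4 = (+0.5917, -0.8061)
∠(n_0, n_4) = 125.72°
δ = |180° − 125.72°| = 54.28°
54.28° > 2α = 53.13°  →  invalid

δ = 54.28°, invalid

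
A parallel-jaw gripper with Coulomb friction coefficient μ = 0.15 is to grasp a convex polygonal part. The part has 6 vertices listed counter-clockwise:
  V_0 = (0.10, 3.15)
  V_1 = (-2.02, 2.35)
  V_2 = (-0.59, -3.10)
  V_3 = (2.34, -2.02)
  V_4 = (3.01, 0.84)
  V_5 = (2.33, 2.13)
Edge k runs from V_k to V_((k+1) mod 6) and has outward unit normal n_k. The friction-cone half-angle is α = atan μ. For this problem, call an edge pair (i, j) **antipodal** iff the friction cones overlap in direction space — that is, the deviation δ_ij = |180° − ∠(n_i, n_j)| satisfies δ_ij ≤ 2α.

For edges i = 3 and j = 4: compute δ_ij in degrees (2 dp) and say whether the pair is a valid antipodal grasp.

α = atan 0.15 = 8.53°;  2α = 17.06°
edge 3: e_3 = (+0.67, +2.86);  n_3 = (+0.9736, -0.2281)
edge 4: e_4 = (-0.68, +1.29);  n_4 = (+0.8846, +0.4663)
∠(n_3, n_4) = 40.98°
δ = |180° − 40.98°| = 139.02°
139.02° > 2α = 17.06°  →  invalid

δ = 139.02°, invalid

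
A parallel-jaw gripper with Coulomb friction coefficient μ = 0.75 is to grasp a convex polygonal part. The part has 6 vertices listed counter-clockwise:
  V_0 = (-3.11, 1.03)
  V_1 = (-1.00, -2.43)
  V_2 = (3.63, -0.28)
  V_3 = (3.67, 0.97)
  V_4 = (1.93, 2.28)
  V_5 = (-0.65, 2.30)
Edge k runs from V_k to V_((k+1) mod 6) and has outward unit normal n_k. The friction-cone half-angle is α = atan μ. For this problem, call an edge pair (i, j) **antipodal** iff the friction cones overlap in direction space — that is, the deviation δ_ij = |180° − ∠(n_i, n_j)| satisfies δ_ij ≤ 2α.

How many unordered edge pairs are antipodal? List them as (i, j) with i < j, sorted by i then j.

count = 7; pairs: (0,2), (0,3), (0,4), (1,3), (1,4), (1,5), (2,5)

α = atan 0.75 = 36.87°;  2α = 73.74°
n_0 = (-0.8538, -0.5207)
n_1 = (+0.4212, -0.9070)
n_2 = (+0.9995, -0.0320)
n_3 = (+0.6015, +0.7989)
n_4 = (+0.0078, +1.0000)
n_5 = (-0.4587, +0.8886)
  (0,1): δ = 96.47°  ·
  (0,2): δ = 33.21°  ✓
  (0,3): δ = 21.65°  ✓
  (0,4): δ = 58.18°  ✓
  (0,5): δ = 85.93°  ·
  (1,2): δ = 116.74°  ·
  (1,3): δ = 61.88°  ✓
  (1,4): δ = 25.35°  ✓
  (1,5): δ = 2.40°  ✓
  (2,3): δ = 125.14°  ·
  (2,4): δ = 88.61°  ·
  (2,5): δ = 60.86°  ✓
  (3,4): δ = 143.47°  ·
  (3,5): δ = 115.72°  ·
  (4,5): δ = 152.25°  ·
antipodal pairs: 7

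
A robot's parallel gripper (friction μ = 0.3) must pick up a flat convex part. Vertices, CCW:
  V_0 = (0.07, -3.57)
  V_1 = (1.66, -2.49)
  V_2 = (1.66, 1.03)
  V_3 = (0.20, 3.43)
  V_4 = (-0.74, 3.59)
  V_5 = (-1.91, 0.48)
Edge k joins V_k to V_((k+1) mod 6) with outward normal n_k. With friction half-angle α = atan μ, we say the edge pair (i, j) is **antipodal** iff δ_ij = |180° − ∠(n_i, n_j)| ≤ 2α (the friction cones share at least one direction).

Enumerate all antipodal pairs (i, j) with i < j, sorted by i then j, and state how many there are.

α = atan 0.3 = 16.70°;  2α = 33.40°
n_0 = (+0.5619, -0.8272)
n_1 = (+1.0000, -0.0000)
n_2 = (+0.8543, +0.5197)
n_3 = (+0.1678, +0.9858)
n_4 = (-0.9360, +0.3521)
n_5 = (-0.8984, -0.4392)
  (0,1): δ = 124.19°  ·
  (0,2): δ = 92.87°  ·
  (0,3): δ = 43.85°  ·
  (0,4): δ = 35.20°  ·
  (0,5): δ = 81.87°  ·
  (1,2): δ = 148.69°  ·
  (1,3): δ = 99.66°  ·
  (1,4): δ = 20.62°  ✓
  (1,5): δ = 26.05°  ✓
  (2,3): δ = 130.97°  ·
  (2,4): δ = 51.93°  ·
  (2,5): δ = 5.26°  ✓
  (3,4): δ = 100.96°  ·
  (3,5): δ = 54.29°  ·
  (4,5): δ = 133.33°  ·
antipodal pairs: 3

count = 3; pairs: (1,4), (1,5), (2,5)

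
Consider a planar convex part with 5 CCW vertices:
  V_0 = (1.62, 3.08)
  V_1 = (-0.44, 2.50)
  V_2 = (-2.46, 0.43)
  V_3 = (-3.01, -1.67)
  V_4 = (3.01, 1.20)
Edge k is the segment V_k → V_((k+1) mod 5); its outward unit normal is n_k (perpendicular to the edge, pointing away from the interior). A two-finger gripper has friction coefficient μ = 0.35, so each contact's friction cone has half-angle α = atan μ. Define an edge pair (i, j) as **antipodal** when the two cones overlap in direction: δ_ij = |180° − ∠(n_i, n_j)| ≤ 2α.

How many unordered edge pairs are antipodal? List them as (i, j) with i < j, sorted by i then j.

count = 2; pairs: (0,3), (1,3)

α = atan 0.35 = 19.29°;  2α = 38.58°
n_0 = (-0.2710, +0.9626)
n_1 = (-0.7157, +0.6984)
n_2 = (-0.9674, +0.2534)
n_3 = (+0.4303, -0.9027)
n_4 = (+0.8041, +0.5945)
  (0,1): δ = 150.02°  ·
  (0,2): δ = 120.40°  ·
  (0,3): δ = 9.76°  ✓
  (0,4): δ = 110.75°  ·
  (1,2): δ = 150.38°  ·
  (1,3): δ = 20.21°  ✓
  (1,4): δ = 80.78°  ·
  (2,3): δ = 49.83°  ·
  (2,4): δ = 51.15°  ·
  (3,4): δ = 79.01°  ·
antipodal pairs: 2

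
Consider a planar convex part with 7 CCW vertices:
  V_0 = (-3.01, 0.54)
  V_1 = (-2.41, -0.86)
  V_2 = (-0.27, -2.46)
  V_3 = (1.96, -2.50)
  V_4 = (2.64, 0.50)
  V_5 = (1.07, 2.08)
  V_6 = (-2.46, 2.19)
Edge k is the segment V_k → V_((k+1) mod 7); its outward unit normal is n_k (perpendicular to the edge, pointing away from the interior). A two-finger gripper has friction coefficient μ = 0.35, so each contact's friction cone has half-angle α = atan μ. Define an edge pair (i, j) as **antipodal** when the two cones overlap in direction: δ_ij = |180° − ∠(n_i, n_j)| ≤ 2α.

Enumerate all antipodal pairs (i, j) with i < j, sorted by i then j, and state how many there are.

α = atan 0.35 = 19.29°;  2α = 38.58°
n_0 = (-0.9191, -0.3939)
n_1 = (-0.5988, -0.8009)
n_2 = (-0.0179, -0.9998)
n_3 = (+0.9753, -0.2211)
n_4 = (+0.7093, +0.7049)
n_5 = (+0.0311, +0.9995)
n_6 = (-0.9487, +0.3162)
  (0,1): δ = 149.98°  ·
  (0,2): δ = 114.23°  ·
  (0,3): δ = 35.97°  ✓
  (0,4): δ = 21.62°  ✓
  (0,5): δ = 65.02°  ·
  (0,6): δ = 138.37°  ·
  (1,2): δ = 144.24°  ·
  (1,3): δ = 65.99°  ·
  (1,4): δ = 8.40°  ✓
  (1,5): δ = 35.00°  ✓
  (1,6): δ = 108.35°  ·
  (2,3): δ = 101.74°  ·
  (2,4): δ = 44.15°  ·
  (2,5): δ = 0.76°  ✓
  (2,6): δ = 72.59°  ·
  (3,4): δ = 122.41°  ·
  (3,5): δ = 79.01°  ·
  (3,6): δ = 5.66°  ✓
  (4,5): δ = 136.60°  ·
  (4,6): δ = 63.25°  ·
  (5,6): δ = 106.65°  ·
antipodal pairs: 6

count = 6; pairs: (0,3), (0,4), (1,4), (1,5), (2,5), (3,6)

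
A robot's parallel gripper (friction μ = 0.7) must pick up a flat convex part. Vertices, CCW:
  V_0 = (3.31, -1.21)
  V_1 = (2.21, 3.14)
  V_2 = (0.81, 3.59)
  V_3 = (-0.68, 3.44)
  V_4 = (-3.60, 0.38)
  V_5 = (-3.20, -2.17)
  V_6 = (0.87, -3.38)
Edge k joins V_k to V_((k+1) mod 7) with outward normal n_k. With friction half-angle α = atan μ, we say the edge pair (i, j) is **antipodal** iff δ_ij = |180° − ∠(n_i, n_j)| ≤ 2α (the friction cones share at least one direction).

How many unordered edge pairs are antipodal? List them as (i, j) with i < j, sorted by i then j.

α = atan 0.7 = 34.99°;  2α = 69.98°
n_0 = (+0.9695, +0.2452)
n_1 = (+0.3060, +0.9520)
n_2 = (-0.1002, +0.9950)
n_3 = (-0.7235, +0.6904)
n_4 = (-0.9879, -0.1550)
n_5 = (-0.2850, -0.9585)
n_6 = (+0.6646, -0.7472)
  (0,1): δ = 122.01°  ·
  (0,2): δ = 98.44°  ·
  (0,3): δ = 57.85°  ✓
  (0,4): δ = 5.28°  ✓
  (0,5): δ = 59.25°  ✓
  (0,6): δ = 117.46°  ·
  (1,2): δ = 156.43°  ·
  (1,3): δ = 115.84°  ·
  (1,4): δ = 63.27°  ✓
  (1,5): δ = 1.26°  ✓
  (1,6): δ = 59.47°  ✓
  (2,3): δ = 139.41°  ·
  (2,4): δ = 86.83°  ·
  (2,5): δ = 22.31°  ✓
  (2,6): δ = 35.90°  ✓
  (3,4): δ = 127.43°  ·
  (3,5): δ = 62.90°  ✓
  (3,6): δ = 4.69°  ✓
  (4,5): δ = 115.47°  ·
  (4,6): δ = 57.27°  ✓
  (5,6): δ = 121.79°  ·
antipodal pairs: 11

count = 11; pairs: (0,3), (0,4), (0,5), (1,4), (1,5), (1,6), (2,5), (2,6), (3,5), (3,6), (4,6)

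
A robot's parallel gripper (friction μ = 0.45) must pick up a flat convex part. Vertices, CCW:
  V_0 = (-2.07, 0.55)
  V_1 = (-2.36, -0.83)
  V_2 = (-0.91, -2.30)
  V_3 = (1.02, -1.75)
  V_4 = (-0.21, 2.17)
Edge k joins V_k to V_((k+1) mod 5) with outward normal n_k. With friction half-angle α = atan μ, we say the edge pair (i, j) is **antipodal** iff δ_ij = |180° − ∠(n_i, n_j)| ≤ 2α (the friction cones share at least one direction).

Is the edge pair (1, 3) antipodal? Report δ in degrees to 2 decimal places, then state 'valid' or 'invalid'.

δ = 27.19°, valid

α = atan 0.45 = 24.23°;  2α = 48.46°
edge 1: e_1 = (+1.45, -1.47);  n_1 = (-0.7119, -0.7022)
edge 3: e_3 = (-1.23, +3.92);  n_3 = (+0.9541, +0.2994)
∠(n_1, n_3) = 152.81°
δ = |180° − 152.81°| = 27.19°
27.19° ≤ 2α = 48.46°  →  valid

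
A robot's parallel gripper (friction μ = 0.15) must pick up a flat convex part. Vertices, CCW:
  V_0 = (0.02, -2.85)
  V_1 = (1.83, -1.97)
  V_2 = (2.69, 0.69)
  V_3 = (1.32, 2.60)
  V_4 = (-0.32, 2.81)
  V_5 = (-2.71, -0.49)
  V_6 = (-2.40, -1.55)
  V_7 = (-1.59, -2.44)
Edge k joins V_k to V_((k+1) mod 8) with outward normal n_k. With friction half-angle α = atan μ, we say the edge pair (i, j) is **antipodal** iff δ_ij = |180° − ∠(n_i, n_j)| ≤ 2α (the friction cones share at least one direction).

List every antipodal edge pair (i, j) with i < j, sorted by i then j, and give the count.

count = 2; pairs: (2,6), (3,7)

α = atan 0.15 = 8.53°;  2α = 17.06°
n_0 = (+0.4372, -0.8993)
n_1 = (+0.9515, -0.3076)
n_2 = (+0.8126, +0.5828)
n_3 = (+0.1270, +0.9919)
n_4 = (-0.8099, +0.5866)
n_5 = (-0.9598, -0.2807)
n_6 = (-0.7396, -0.6731)
n_7 = (-0.2468, -0.9691)
  (0,1): δ = 133.84°  ·
  (0,2): δ = 80.28°  ·
  (0,3): δ = 33.23°  ·
  (0,4): δ = 28.16°  ·
  (0,5): δ = 80.37°  ·
  (0,6): δ = 106.38°  ·
  (0,7): δ = 139.78°  ·
  (1,2): δ = 126.43°  ·
  (1,3): δ = 79.38°  ·
  (1,4): δ = 18.00°  ·
  (1,5): δ = 34.22°  ·
  (1,6): δ = 60.22°  ·
  (1,7): δ = 93.63°  ·
  (2,3): δ = 132.95°  ·
  (2,4): δ = 71.56°  ·
  (2,5): δ = 19.35°  ·
  (2,6): δ = 6.65°  ✓
  (2,7): δ = 40.06°  ·
  (3,4): δ = 118.62°  ·
  (3,5): δ = 66.40°  ·
  (3,6): δ = 40.40°  ·
  (3,7): δ = 6.99°  ✓
  (4,5): δ = 127.78°  ·
  (4,6): δ = 101.78°  ·
  (4,7): δ = 68.37°  ·
  (5,6): δ = 154.00°  ·
  (5,7): δ = 120.59°  ·
  (6,7): δ = 146.59°  ·
antipodal pairs: 2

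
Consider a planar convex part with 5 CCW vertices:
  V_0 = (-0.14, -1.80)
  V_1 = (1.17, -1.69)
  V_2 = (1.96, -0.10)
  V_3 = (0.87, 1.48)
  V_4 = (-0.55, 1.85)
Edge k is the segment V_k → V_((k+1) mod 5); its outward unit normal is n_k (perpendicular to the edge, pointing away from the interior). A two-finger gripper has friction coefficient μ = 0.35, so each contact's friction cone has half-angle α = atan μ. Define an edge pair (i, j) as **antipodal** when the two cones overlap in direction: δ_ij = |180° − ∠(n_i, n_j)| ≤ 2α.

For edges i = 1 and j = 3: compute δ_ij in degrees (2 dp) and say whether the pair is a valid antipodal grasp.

δ = 78.18°, invalid

α = atan 0.35 = 19.29°;  2α = 38.58°
edge 1: e_1 = (+0.79, +1.59);  n_1 = (+0.8956, -0.4450)
edge 3: e_3 = (-1.42, +0.37);  n_3 = (+0.2521, +0.9677)
∠(n_1, n_3) = 101.82°
δ = |180° − 101.82°| = 78.18°
78.18° > 2α = 38.58°  →  invalid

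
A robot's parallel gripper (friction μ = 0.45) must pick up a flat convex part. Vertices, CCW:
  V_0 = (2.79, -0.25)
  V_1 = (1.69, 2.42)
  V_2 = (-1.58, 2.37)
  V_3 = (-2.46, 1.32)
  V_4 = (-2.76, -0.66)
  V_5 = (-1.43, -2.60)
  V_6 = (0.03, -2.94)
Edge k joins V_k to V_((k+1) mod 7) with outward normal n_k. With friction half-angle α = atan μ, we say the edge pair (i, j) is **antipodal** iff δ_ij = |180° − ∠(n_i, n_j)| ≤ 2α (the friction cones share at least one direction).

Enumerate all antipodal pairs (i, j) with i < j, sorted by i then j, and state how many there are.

α = atan 0.45 = 24.23°;  2α = 48.46°
n_0 = (+0.9246, +0.3809)
n_1 = (-0.0153, +0.9999)
n_2 = (-0.7664, +0.6423)
n_3 = (-0.9887, +0.1498)
n_4 = (-0.8248, -0.5654)
n_5 = (-0.2268, -0.9739)
n_6 = (+0.6980, -0.7161)
  (0,1): δ = 111.51°  ·
  (0,2): δ = 62.36°  ·
  (0,3): δ = 31.01°  ✓
  (0,4): δ = 12.04°  ✓
  (0,5): δ = 54.50°  ·
  (0,6): δ = 111.87°  ·
  (1,2): δ = 130.84°  ·
  (1,3): δ = 99.49°  ·
  (1,4): δ = 56.44°  ·
  (1,5): δ = 13.99°  ✓
  (1,6): δ = 43.39°  ✓
  (2,3): δ = 148.65°  ·
  (2,4): δ = 105.60°  ·
  (2,5): δ = 63.14°  ·
  (2,6): δ = 5.77°  ✓
  (3,4): δ = 136.95°  ·
  (3,5): δ = 94.49°  ·
  (3,6): δ = 37.12°  ✓
  (4,5): δ = 137.54°  ·
  (4,6): δ = 80.17°  ·
  (5,6): δ = 122.63°  ·
antipodal pairs: 6

count = 6; pairs: (0,3), (0,4), (1,5), (1,6), (2,6), (3,6)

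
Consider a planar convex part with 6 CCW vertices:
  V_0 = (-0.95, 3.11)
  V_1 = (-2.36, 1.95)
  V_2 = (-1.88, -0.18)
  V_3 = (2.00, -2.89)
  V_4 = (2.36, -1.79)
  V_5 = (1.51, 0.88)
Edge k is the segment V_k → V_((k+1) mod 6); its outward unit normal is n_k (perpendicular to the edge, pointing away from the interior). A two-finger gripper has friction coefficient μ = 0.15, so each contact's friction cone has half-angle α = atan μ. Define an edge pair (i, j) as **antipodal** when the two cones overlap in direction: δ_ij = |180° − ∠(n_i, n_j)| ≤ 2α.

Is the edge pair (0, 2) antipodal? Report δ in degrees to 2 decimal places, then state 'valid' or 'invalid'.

δ = 74.38°, invalid

α = atan 0.15 = 8.53°;  2α = 17.06°
edge 0: e_0 = (-1.41, -1.16);  n_0 = (-0.6353, +0.7722)
edge 2: e_2 = (+3.88, -2.71);  n_2 = (-0.5726, -0.8198)
∠(n_0, n_2) = 105.62°
δ = |180° − 105.62°| = 74.38°
74.38° > 2α = 17.06°  →  invalid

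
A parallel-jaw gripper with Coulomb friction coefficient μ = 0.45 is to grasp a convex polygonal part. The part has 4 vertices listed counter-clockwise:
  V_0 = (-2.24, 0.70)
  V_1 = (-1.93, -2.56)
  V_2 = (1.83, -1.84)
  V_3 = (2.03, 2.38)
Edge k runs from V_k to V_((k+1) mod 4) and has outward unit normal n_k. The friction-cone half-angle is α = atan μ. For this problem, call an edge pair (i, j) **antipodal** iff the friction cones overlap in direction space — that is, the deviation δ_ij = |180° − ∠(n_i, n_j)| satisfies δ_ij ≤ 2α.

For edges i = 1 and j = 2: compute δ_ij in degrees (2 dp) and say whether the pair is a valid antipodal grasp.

δ = 103.55°, invalid

α = atan 0.45 = 24.23°;  2α = 48.46°
edge 1: e_1 = (+3.76, +0.72);  n_1 = (+0.1881, -0.9822)
edge 2: e_2 = (+0.20, +4.22);  n_2 = (+0.9989, -0.0473)
∠(n_1, n_2) = 76.45°
δ = |180° − 76.45°| = 103.55°
103.55° > 2α = 48.46°  →  invalid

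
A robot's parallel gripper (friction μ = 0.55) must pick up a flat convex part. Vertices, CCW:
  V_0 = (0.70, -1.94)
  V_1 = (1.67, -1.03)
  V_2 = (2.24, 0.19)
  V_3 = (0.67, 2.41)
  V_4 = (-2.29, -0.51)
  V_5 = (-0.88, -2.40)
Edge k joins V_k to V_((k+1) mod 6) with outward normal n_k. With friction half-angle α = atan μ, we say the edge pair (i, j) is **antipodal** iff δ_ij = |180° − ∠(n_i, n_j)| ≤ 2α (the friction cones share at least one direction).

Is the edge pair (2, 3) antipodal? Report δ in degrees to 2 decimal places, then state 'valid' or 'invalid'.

α = atan 0.55 = 28.81°;  2α = 57.62°
edge 2: e_2 = (-1.57, +2.22);  n_2 = (+0.8165, +0.5774)
edge 3: e_3 = (-2.96, -2.92);  n_3 = (-0.7023, +0.7119)
∠(n_2, n_3) = 99.34°
δ = |180° − 99.34°| = 80.66°
80.66° > 2α = 57.62°  →  invalid

δ = 80.66°, invalid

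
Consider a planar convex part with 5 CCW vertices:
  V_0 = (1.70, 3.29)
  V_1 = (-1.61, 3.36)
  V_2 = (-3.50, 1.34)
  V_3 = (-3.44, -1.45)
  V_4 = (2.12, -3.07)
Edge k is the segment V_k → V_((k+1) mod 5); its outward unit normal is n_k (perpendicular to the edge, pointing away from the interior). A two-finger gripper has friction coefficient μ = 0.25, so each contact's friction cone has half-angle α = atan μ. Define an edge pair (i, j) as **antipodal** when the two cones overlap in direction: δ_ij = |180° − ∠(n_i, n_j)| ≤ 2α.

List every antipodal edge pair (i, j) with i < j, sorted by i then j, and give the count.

count = 2; pairs: (0,3), (2,4)

α = atan 0.25 = 14.04°;  2α = 28.07°
n_0 = (+0.0211, +0.9998)
n_1 = (-0.7302, +0.6832)
n_2 = (-0.9998, -0.0215)
n_3 = (-0.2797, -0.9601)
n_4 = (+0.9978, +0.0659)
  (0,1): δ = 131.88°  ·
  (0,2): δ = 87.56°  ·
  (0,3): δ = 15.03°  ✓
  (0,4): δ = 94.99°  ·
  (1,2): δ = 135.67°  ·
  (1,3): δ = 63.15°  ·
  (1,4): δ = 46.87°  ·
  (2,3): δ = 107.48°  ·
  (2,4): δ = 2.55°  ✓
  (3,4): δ = 69.98°  ·
antipodal pairs: 2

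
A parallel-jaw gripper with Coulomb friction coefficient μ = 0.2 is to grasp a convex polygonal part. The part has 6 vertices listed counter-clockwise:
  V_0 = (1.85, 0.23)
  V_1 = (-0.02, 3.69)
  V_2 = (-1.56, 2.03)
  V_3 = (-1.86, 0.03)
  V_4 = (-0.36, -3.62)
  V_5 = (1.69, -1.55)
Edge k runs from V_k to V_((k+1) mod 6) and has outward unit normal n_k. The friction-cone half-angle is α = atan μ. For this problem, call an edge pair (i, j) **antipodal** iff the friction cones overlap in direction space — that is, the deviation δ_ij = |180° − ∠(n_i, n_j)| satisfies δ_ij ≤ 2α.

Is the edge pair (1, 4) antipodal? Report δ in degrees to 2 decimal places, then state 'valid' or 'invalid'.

α = atan 0.2 = 11.31°;  2α = 22.62°
edge 1: e_1 = (-1.54, -1.66);  n_1 = (-0.7331, +0.6801)
edge 4: e_4 = (+2.05, +2.07);  n_4 = (+0.7105, -0.7037)
∠(n_1, n_4) = 178.13°
δ = |180° − 178.13°| = 1.87°
1.87° ≤ 2α = 22.62°  →  valid

δ = 1.87°, valid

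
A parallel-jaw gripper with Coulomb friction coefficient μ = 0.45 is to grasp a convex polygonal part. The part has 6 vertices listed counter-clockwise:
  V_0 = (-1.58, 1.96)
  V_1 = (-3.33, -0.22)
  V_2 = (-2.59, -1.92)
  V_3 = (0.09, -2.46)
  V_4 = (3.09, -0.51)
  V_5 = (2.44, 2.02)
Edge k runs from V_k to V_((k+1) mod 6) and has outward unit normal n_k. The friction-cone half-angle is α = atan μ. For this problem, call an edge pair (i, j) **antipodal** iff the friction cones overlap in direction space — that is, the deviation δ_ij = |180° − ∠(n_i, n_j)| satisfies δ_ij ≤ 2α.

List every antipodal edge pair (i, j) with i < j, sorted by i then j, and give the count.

α = atan 0.45 = 24.23°;  2α = 48.46°
n_0 = (-0.7798, +0.6260)
n_1 = (-0.9169, -0.3991)
n_2 = (-0.1975, -0.9803)
n_3 = (+0.5450, -0.8384)
n_4 = (+0.9685, +0.2488)
n_5 = (-0.0149, +0.9999)
  (0,1): δ = 117.72°  ·
  (0,2): δ = 62.64°  ·
  (0,3): δ = 18.22°  ✓
  (0,4): δ = 53.16°  ·
  (0,5): δ = 129.61°  ·
  (1,2): δ = 124.92°  ·
  (1,3): δ = 80.50°  ·
  (1,4): δ = 9.11°  ✓
  (1,5): δ = 67.33°  ·
  (2,3): δ = 135.58°  ·
  (2,4): δ = 64.20°  ·
  (2,5): δ = 12.25°  ✓
  (3,4): δ = 108.62°  ·
  (3,5): δ = 32.17°  ✓
  (4,5): δ = 103.55°  ·
antipodal pairs: 4

count = 4; pairs: (0,3), (1,4), (2,5), (3,5)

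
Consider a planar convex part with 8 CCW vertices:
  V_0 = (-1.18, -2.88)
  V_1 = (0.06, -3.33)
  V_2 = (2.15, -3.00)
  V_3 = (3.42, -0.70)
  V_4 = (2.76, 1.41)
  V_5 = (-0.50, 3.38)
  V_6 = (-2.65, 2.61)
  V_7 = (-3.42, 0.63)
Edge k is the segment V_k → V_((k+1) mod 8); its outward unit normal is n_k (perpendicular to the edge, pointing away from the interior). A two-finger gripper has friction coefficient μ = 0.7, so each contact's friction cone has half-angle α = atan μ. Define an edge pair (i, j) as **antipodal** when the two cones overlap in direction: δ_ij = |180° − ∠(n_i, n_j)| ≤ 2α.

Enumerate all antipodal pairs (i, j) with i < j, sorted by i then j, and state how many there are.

α = atan 0.7 = 34.99°;  2α = 69.98°
n_0 = (-0.3411, -0.9400)
n_1 = (+0.1560, -0.9878)
n_2 = (+0.8754, -0.4834)
n_3 = (+0.9544, +0.2985)
n_4 = (+0.5172, +0.8559)
n_5 = (-0.3372, +0.9414)
n_6 = (-0.9320, +0.3624)
n_7 = (-0.8430, -0.5380)
  (0,1): δ = 151.08°  ·
  (0,2): δ = 98.96°  ·
  (0,3): δ = 52.68°  ✓
  (0,4): δ = 11.20°  ✓
  (0,5): δ = 39.65°  ✓
  (0,6): δ = 88.70°  ·
  (0,7): δ = 142.49°  ·
  (1,2): δ = 127.88°  ·
  (1,3): δ = 81.60°  ·
  (1,4): δ = 40.12°  ✓
  (1,5): δ = 10.73°  ✓
  (1,6): δ = 59.78°  ✓
  (1,7): δ = 113.57°  ·
  (2,3): δ = 133.72°  ·
  (2,4): δ = 92.24°  ·
  (2,5): δ = 41.39°  ✓
  (2,6): δ = 7.66°  ✓
  (2,7): δ = 61.45°  ✓
  (3,4): δ = 138.51°  ·
  (3,5): δ = 87.67°  ·
  (3,6): δ = 38.62°  ✓
  (3,7): δ = 15.18°  ✓
  (4,5): δ = 129.15°  ·
  (4,6): δ = 80.11°  ·
  (4,7): δ = 26.31°  ✓
  (5,6): δ = 130.95°  ·
  (5,7): δ = 77.16°  ·
  (6,7): δ = 126.20°  ·
antipodal pairs: 12

count = 12; pairs: (0,3), (0,4), (0,5), (1,4), (1,5), (1,6), (2,5), (2,6), (2,7), (3,6), (3,7), (4,7)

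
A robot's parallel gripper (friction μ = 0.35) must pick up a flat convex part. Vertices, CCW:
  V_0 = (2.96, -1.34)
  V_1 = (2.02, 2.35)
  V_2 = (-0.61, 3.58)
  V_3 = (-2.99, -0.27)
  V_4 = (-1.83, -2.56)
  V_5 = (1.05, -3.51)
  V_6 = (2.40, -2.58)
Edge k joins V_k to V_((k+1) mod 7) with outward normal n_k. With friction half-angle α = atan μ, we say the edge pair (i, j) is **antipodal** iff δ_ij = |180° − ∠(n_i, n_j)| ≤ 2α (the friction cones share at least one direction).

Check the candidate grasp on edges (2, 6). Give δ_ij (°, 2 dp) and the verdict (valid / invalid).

α = atan 0.35 = 19.29°;  2α = 38.58°
edge 2: e_2 = (-2.38, -3.85);  n_2 = (-0.8506, +0.5258)
edge 6: e_6 = (+0.56, +1.24);  n_6 = (+0.9114, -0.4116)
∠(n_2, n_6) = 172.58°
δ = |180° − 172.58°| = 7.42°
7.42° ≤ 2α = 38.58°  →  valid

δ = 7.42°, valid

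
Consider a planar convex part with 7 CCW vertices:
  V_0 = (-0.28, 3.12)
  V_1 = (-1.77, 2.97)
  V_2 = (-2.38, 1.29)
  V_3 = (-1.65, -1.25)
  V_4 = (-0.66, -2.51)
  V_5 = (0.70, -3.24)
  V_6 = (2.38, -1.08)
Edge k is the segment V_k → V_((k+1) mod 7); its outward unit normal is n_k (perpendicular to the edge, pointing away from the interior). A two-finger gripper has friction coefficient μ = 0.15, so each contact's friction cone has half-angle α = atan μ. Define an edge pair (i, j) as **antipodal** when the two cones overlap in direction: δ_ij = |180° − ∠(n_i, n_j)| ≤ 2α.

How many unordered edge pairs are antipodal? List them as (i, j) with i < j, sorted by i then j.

count = 2; pairs: (2,6), (3,6)

α = atan 0.15 = 8.53°;  2α = 17.06°
n_0 = (-0.1002, +0.9950)
n_1 = (-0.9400, +0.3413)
n_2 = (-0.9611, -0.2762)
n_3 = (-0.7863, -0.6178)
n_4 = (-0.4729, -0.8811)
n_5 = (+0.7894, -0.6139)
n_6 = (+0.8448, +0.5351)
  (0,1): δ = 115.70°  ·
  (0,2): δ = 79.71°  ·
  (0,3): δ = 57.59°  ·
  (0,4): δ = 33.97°  ·
  (0,5): δ = 46.38°  ·
  (0,6): δ = 116.60°  ·
  (1,2): δ = 144.01°  ·
  (1,3): δ = 121.89°  ·
  (1,4): δ = 98.27°  ·
  (1,5): δ = 17.92°  ·
  (1,6): δ = 52.30°  ·
  (2,3): δ = 157.88°  ·
  (2,4): δ = 134.26°  ·
  (2,5): δ = 53.91°  ·
  (2,6): δ = 16.31°  ✓
  (3,4): δ = 156.38°  ·
  (3,5): δ = 76.03°  ·
  (3,6): δ = 5.81°  ✓
  (4,5): δ = 99.65°  ·
  (4,6): δ = 29.43°  ·
  (5,6): δ = 109.78°  ·
antipodal pairs: 2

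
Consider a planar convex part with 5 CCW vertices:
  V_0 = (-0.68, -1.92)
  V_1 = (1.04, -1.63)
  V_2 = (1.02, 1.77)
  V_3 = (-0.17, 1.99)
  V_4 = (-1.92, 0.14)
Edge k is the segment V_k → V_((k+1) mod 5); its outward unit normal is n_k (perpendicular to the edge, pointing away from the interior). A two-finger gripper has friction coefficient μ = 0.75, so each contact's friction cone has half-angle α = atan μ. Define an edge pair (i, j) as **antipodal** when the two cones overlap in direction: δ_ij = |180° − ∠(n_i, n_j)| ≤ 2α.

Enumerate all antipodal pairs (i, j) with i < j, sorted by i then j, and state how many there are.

count = 5; pairs: (0,2), (0,3), (1,3), (1,4), (2,4)

α = atan 0.75 = 36.87°;  2α = 73.74°
n_0 = (+0.1663, -0.9861)
n_1 = (+1.0000, +0.0059)
n_2 = (+0.1818, +0.9833)
n_3 = (-0.7265, +0.6872)
n_4 = (-0.8568, -0.5157)
  (0,1): δ = 99.23°  ·
  (0,2): δ = 20.04°  ✓
  (0,3): δ = 37.02°  ✓
  (0,4): δ = 111.48°  ·
  (1,2): δ = 100.81°  ·
  (1,3): δ = 43.75°  ✓
  (1,4): δ = 30.71°  ✓
  (2,3): δ = 122.93°  ·
  (2,4): δ = 48.48°  ✓
  (3,4): δ = 105.55°  ·
antipodal pairs: 5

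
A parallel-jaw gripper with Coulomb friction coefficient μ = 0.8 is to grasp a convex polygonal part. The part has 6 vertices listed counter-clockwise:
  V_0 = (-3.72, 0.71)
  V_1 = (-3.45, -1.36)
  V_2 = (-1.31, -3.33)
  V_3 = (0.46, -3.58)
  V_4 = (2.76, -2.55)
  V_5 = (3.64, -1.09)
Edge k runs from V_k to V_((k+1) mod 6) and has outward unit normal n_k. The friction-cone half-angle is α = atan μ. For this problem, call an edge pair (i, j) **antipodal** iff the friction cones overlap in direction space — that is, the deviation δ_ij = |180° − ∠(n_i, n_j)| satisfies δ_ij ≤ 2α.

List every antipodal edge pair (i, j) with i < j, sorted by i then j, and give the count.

α = atan 0.8 = 38.66°;  2α = 77.32°
n_0 = (-0.9916, -0.1293)
n_1 = (-0.6773, -0.7357)
n_2 = (-0.1399, -0.9902)
n_3 = (+0.4087, -0.9127)
n_4 = (+0.8565, -0.5162)
n_5 = (+0.2376, +0.9714)
  (0,1): δ = 140.06°  ·
  (0,2): δ = 105.47°  ·
  (0,3): δ = 73.31°  ✓
  (0,4): δ = 38.51°  ✓
  (0,5): δ = 68.83°  ✓
  (1,2): δ = 145.41°  ·
  (1,3): δ = 113.24°  ·
  (1,4): δ = 78.45°  ·
  (1,5): δ = 28.89°  ✓
  (2,3): δ = 147.84°  ·
  (2,4): δ = 113.04°  ·
  (2,5): δ = 5.70°  ✓
  (3,4): δ = 145.20°  ·
  (3,5): δ = 37.87°  ✓
  (4,5): δ = 72.66°  ✓
antipodal pairs: 7

count = 7; pairs: (0,3), (0,4), (0,5), (1,5), (2,5), (3,5), (4,5)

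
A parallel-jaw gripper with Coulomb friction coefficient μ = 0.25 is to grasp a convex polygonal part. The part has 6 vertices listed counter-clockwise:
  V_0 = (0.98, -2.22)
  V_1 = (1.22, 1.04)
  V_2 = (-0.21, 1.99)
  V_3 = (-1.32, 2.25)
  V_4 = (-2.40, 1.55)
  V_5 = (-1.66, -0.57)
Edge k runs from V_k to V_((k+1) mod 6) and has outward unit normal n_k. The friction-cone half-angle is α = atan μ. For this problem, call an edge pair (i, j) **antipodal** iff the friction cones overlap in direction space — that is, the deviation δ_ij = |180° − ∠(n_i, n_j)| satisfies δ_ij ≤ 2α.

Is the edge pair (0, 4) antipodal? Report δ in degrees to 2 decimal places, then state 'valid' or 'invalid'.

α = atan 0.25 = 14.04°;  2α = 28.07°
edge 0: e_0 = (+0.24, +3.26);  n_0 = (+0.9973, -0.0734)
edge 4: e_4 = (+0.74, -2.12);  n_4 = (-0.9441, -0.3296)
∠(n_0, n_4) = 156.55°
δ = |180° − 156.55°| = 23.45°
23.45° ≤ 2α = 28.07°  →  valid

δ = 23.45°, valid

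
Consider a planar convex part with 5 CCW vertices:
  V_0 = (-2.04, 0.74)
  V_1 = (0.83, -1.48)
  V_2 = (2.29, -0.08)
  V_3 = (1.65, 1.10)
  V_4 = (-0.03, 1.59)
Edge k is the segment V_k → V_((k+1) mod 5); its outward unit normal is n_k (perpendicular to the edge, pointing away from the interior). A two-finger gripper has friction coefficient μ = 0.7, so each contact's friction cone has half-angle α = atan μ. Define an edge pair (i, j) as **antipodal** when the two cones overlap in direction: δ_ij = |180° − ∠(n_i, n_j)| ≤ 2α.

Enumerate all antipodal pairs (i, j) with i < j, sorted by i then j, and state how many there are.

count = 5; pairs: (0,2), (0,3), (0,4), (1,3), (1,4)

α = atan 0.7 = 34.99°;  2α = 69.98°
n_0 = (-0.6118, -0.7910)
n_1 = (+0.6921, -0.7218)
n_2 = (+0.8790, +0.4768)
n_3 = (+0.2800, +0.9600)
n_4 = (-0.3895, +0.9210)
  (0,1): δ = 98.48°  ·
  (0,2): δ = 23.80°  ✓
  (0,3): δ = 21.46°  ✓
  (0,4): δ = 60.65°  ✓
  (1,2): δ = 105.32°  ·
  (1,3): δ = 60.06°  ✓
  (1,4): δ = 20.88°  ✓
  (2,3): δ = 134.73°  ·
  (2,4): δ = 95.55°  ·
  (3,4): δ = 140.82°  ·
antipodal pairs: 5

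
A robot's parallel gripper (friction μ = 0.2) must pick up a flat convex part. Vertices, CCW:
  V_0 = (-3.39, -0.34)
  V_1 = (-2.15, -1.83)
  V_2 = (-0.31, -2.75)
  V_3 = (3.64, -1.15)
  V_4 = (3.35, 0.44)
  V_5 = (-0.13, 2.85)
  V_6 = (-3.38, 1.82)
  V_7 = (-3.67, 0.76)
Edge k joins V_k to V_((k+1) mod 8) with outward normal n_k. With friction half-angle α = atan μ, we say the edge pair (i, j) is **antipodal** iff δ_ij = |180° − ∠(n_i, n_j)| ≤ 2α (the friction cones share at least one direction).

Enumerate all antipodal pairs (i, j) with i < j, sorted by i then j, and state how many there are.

α = atan 0.2 = 11.31°;  2α = 22.62°
n_0 = (-0.7686, -0.6397)
n_1 = (-0.4472, -0.8944)
n_2 = (+0.3754, -0.9268)
n_3 = (+0.9838, +0.1794)
n_4 = (+0.5693, +0.8221)
n_5 = (-0.3021, +0.9533)
n_6 = (-0.9646, +0.2639)
n_7 = (-0.9691, -0.2467)
  (0,1): δ = 156.33°  ·
  (0,2): δ = 107.72°  ·
  (0,3): δ = 29.43°  ·
  (0,4): δ = 15.53°  ✓
  (0,5): δ = 67.82°  ·
  (0,6): δ = 124.93°  ·
  (0,7): δ = 154.51°  ·
  (1,2): δ = 131.38°  ·
  (1,3): δ = 53.10°  ·
  (1,4): δ = 8.14°  ✓
  (1,5): δ = 44.15°  ·
  (1,6): δ = 101.26°  ·
  (1,7): δ = 130.85°  ·
  (2,3): δ = 101.71°  ·
  (2,4): δ = 56.75°  ·
  (2,5): δ = 4.47°  ✓
  (2,6): δ = 52.65°  ·
  (2,7): δ = 82.23°  ·
  (3,4): δ = 135.04°  ·
  (3,5): δ = 82.75°  ·
  (3,6): δ = 25.64°  ·
  (3,7): δ = 3.94°  ✓
  (4,5): δ = 127.71°  ·
  (4,6): δ = 70.60°  ·
  (4,7): δ = 41.02°  ·
  (5,6): δ = 122.89°  ·
  (5,7): δ = 93.30°  ·
  (6,7): δ = 150.42°  ·
antipodal pairs: 4

count = 4; pairs: (0,4), (1,4), (2,5), (3,7)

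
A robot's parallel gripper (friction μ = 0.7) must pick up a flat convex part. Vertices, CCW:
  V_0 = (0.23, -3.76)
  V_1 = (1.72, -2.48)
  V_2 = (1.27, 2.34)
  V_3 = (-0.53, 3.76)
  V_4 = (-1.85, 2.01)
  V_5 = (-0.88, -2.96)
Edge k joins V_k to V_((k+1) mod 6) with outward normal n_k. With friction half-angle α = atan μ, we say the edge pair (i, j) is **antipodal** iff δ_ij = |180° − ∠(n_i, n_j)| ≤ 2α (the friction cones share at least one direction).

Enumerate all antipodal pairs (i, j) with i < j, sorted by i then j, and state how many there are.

α = atan 0.7 = 34.99°;  2α = 69.98°
n_0 = (+0.6516, -0.7585)
n_1 = (+0.9957, +0.0930)
n_2 = (+0.6194, +0.7851)
n_3 = (-0.7984, +0.6022)
n_4 = (-0.9815, -0.1916)
n_5 = (-0.5847, -0.8113)
  (0,1): δ = 125.33°  ·
  (0,2): δ = 78.93°  ·
  (0,3): δ = 12.31°  ✓
  (0,4): δ = 60.38°  ✓
  (0,5): δ = 103.55°  ·
  (1,2): δ = 133.60°  ·
  (1,3): δ = 42.36°  ✓
  (1,4): δ = 5.71°  ✓
  (1,5): δ = 48.89°  ✓
  (2,3): δ = 88.76°  ·
  (2,4): δ = 40.69°  ✓
  (2,5): δ = 2.49°  ✓
  (3,4): δ = 131.93°  ·
  (3,5): δ = 88.75°  ·
  (4,5): δ = 136.82°  ·
antipodal pairs: 7

count = 7; pairs: (0,3), (0,4), (1,3), (1,4), (1,5), (2,4), (2,5)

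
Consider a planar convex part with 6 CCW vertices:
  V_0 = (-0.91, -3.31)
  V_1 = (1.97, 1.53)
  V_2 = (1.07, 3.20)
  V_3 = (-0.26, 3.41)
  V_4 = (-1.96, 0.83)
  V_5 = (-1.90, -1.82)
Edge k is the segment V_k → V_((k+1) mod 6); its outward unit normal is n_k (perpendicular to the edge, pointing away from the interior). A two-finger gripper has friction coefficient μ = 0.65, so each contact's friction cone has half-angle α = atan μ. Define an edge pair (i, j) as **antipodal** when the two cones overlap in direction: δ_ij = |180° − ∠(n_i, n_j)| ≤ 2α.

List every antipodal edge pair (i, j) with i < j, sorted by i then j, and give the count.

α = atan 0.65 = 33.02°;  2α = 66.05°
n_0 = (+0.8594, -0.5114)
n_1 = (+0.8803, +0.4744)
n_2 = (+0.1560, +0.9878)
n_3 = (-0.8350, +0.5502)
n_4 = (-0.9997, -0.0226)
n_5 = (-0.8329, -0.5534)
  (0,1): δ = 120.92°  ·
  (0,2): δ = 68.22°  ·
  (0,3): δ = 2.63°  ✓
  (0,4): δ = 32.05°  ✓
  (0,5): δ = 64.36°  ✓
  (1,2): δ = 127.29°  ·
  (1,3): δ = 61.70°  ✓
  (1,4): δ = 27.02°  ✓
  (1,5): δ = 5.28°  ✓
  (2,3): δ = 114.41°  ·
  (2,4): δ = 79.73°  ·
  (2,5): δ = 47.43°  ✓
  (3,4): δ = 145.32°  ·
  (3,5): δ = 113.02°  ·
  (4,5): δ = 147.70°  ·
antipodal pairs: 7

count = 7; pairs: (0,3), (0,4), (0,5), (1,3), (1,4), (1,5), (2,5)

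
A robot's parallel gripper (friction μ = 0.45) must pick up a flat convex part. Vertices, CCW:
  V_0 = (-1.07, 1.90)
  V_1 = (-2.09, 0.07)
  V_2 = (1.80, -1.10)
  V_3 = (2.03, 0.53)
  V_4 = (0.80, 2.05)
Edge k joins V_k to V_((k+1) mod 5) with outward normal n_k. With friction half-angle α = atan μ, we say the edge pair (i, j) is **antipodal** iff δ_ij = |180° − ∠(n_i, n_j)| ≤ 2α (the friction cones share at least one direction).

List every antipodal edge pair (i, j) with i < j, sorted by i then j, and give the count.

α = atan 0.45 = 24.23°;  2α = 48.46°
n_0 = (-0.8735, +0.4869)
n_1 = (-0.2880, -0.9576)
n_2 = (+0.9902, -0.1397)
n_3 = (+0.7774, +0.6291)
n_4 = (-0.0800, +0.9968)
  (0,1): δ = 77.61°  ·
  (0,2): δ = 21.10°  ✓
  (0,3): δ = 68.11°  ·
  (0,4): δ = 123.72°  ·
  (1,2): δ = 81.29°  ·
  (1,3): δ = 34.28°  ✓
  (1,4): δ = 21.33°  ✓
  (2,3): δ = 132.99°  ·
  (2,4): δ = 77.38°  ·
  (3,4): δ = 124.39°  ·
antipodal pairs: 3

count = 3; pairs: (0,2), (1,3), (1,4)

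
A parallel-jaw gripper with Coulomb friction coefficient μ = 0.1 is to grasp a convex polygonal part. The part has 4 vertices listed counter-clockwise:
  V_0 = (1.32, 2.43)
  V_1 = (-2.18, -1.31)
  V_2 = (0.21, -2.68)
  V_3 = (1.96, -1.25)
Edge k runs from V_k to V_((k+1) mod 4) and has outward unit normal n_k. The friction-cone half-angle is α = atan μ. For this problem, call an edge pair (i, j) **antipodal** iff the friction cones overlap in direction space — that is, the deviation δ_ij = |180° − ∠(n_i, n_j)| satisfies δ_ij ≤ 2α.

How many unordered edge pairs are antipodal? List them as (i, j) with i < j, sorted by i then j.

count = 1; pairs: (0,2)

α = atan 0.1 = 5.71°;  2α = 11.42°
n_0 = (-0.7301, +0.6833)
n_1 = (-0.4973, -0.8676)
n_2 = (+0.6328, -0.7744)
n_3 = (+0.9852, +0.1713)
  (0,1): δ = 76.72°  ·
  (0,2): δ = 7.64°  ✓
  (0,3): δ = 52.97°  ·
  (1,2): δ = 110.92°  ·
  (1,3): δ = 50.31°  ·
  (2,3): δ = 119.39°  ·
antipodal pairs: 1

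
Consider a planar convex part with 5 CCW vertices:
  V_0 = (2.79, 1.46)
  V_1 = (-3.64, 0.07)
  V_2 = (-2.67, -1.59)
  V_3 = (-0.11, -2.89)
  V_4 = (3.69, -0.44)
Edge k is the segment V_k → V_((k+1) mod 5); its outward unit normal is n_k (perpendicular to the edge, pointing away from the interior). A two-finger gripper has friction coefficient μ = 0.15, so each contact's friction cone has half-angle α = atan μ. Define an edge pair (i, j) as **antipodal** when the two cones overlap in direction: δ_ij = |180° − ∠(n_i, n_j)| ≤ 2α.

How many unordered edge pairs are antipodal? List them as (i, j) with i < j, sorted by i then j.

count = 1; pairs: (1,4)

α = atan 0.15 = 8.53°;  2α = 17.06°
n_0 = (-0.2113, +0.9774)
n_1 = (-0.8634, -0.5045)
n_2 = (-0.4528, -0.8916)
n_3 = (+0.5419, -0.8405)
n_4 = (+0.9037, +0.4281)
  (0,1): δ = 71.90°  ·
  (0,2): δ = 39.12°  ·
  (0,3): δ = 20.61°  ·
  (0,4): δ = 103.15°  ·
  (1,2): δ = 147.22°  ·
  (1,3): δ = 87.49°  ·
  (1,4): δ = 4.95°  ✓
  (2,3): δ = 120.27°  ·
  (2,4): δ = 37.73°  ·
  (3,4): δ = 97.47°  ·
antipodal pairs: 1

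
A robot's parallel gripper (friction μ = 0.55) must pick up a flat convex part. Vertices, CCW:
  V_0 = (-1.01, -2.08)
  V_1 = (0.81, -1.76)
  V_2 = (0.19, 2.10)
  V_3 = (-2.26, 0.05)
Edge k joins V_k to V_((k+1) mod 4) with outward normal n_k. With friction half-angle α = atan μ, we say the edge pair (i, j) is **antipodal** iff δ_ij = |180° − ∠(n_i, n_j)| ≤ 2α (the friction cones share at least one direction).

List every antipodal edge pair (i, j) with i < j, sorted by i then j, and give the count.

count = 2; pairs: (0,2), (1,3)

α = atan 0.55 = 28.81°;  2α = 57.62°
n_0 = (+0.1732, -0.9849)
n_1 = (+0.9873, +0.1586)
n_2 = (-0.6417, +0.7669)
n_3 = (-0.8625, -0.5061)
  (0,1): δ = 90.85°  ·
  (0,2): δ = 29.95°  ✓
  (0,3): δ = 110.43°  ·
  (1,2): δ = 59.20°  ·
  (1,3): δ = 21.28°  ✓
  (2,3): δ = 99.51°  ·
antipodal pairs: 2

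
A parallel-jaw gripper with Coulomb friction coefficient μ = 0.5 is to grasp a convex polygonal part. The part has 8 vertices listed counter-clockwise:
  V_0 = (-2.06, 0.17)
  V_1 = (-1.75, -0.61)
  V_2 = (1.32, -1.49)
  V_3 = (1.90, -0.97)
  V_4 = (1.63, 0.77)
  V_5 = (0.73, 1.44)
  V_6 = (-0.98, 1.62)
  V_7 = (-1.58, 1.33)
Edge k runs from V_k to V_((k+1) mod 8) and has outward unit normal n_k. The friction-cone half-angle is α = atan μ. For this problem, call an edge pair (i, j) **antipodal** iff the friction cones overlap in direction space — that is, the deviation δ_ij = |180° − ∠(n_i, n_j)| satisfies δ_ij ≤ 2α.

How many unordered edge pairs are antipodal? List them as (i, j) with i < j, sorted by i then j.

count = 9; pairs: (0,3), (0,4), (1,4), (1,5), (1,6), (2,5), (2,6), (2,7), (3,7)

α = atan 0.5 = 26.57°;  2α = 53.13°
n_0 = (-0.9293, -0.3693)
n_1 = (-0.2755, -0.9613)
n_2 = (+0.6675, -0.7446)
n_3 = (+0.9882, +0.1533)
n_4 = (+0.5971, +0.8021)
n_5 = (+0.1047, +0.9945)
n_6 = (-0.4352, +0.9003)
n_7 = (-0.9240, +0.3824)
  (0,1): δ = 127.67°  ·
  (0,2): δ = 69.80°  ·
  (0,3): δ = 12.85°  ✓
  (0,4): δ = 31.66°  ✓
  (0,5): δ = 62.32°  ·
  (0,6): δ = 94.12°  ·
  (0,7): δ = 135.85°  ·
  (1,2): δ = 122.13°  ·
  (1,3): δ = 65.18°  ·
  (1,4): δ = 20.67°  ✓
  (1,5): δ = 9.99°  ✓
  (1,6): δ = 41.79°  ✓
  (1,7): δ = 83.52°  ·
  (2,3): δ = 123.06°  ·
  (2,4): δ = 78.54°  ·
  (2,5): δ = 47.89°  ✓
  (2,6): δ = 16.08°  ✓
  (2,7): δ = 25.64°  ✓
  (3,4): δ = 135.49°  ·
  (3,5): δ = 104.83°  ·
  (3,6): δ = 73.02°  ·
  (3,7): δ = 31.30°  ✓
  (4,5): δ = 149.34°  ·
  (4,6): δ = 117.54°  ·
  (4,7): δ = 75.81°  ·
  (5,6): δ = 148.19°  ·
  (5,7): δ = 106.47°  ·
  (6,7): δ = 138.28°  ·
antipodal pairs: 9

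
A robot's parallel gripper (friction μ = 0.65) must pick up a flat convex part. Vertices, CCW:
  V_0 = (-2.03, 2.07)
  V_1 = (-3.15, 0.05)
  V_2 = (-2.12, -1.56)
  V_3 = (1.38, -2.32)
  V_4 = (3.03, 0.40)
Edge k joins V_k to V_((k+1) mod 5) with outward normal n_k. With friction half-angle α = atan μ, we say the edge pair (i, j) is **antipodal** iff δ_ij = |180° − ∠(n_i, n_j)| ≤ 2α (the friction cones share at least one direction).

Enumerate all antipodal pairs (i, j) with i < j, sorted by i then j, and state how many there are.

α = atan 0.65 = 33.02°;  2α = 66.05°
n_0 = (-0.8746, +0.4849)
n_1 = (-0.8424, -0.5389)
n_2 = (-0.2122, -0.9772)
n_3 = (+0.8550, -0.5186)
n_4 = (+0.3134, +0.9496)
  (0,1): δ = 118.38°  ·
  (0,2): δ = 73.24°  ·
  (0,3): δ = 2.24°  ✓
  (0,4): δ = 100.74°  ·
  (1,2): δ = 134.86°  ·
  (1,3): δ = 63.85°  ✓
  (1,4): δ = 39.13°  ✓
  (2,3): δ = 108.99°  ·
  (2,4): δ = 6.01°  ✓
  (3,4): δ = 77.02°  ·
antipodal pairs: 4

count = 4; pairs: (0,3), (1,3), (1,4), (2,4)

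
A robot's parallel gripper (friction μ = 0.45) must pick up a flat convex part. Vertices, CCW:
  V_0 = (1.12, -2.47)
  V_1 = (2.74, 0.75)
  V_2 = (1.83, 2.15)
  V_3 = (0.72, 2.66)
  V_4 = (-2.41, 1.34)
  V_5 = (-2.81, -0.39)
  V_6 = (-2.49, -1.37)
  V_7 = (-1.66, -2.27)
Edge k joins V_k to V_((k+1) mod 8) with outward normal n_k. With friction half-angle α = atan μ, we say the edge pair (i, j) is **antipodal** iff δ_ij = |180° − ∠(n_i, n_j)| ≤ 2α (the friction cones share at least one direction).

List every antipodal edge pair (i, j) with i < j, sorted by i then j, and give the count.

count = 10; pairs: (0,3), (0,4), (0,5), (1,4), (1,5), (1,6), (2,5), (2,6), (2,7), (3,7)

α = atan 0.45 = 24.23°;  2α = 48.46°
n_0 = (+0.8933, -0.4494)
n_1 = (+0.8384, +0.5450)
n_2 = (+0.4175, +0.9087)
n_3 = (-0.3886, +0.9214)
n_4 = (-0.9743, +0.2253)
n_5 = (-0.9506, -0.3104)
n_6 = (-0.7351, -0.6779)
n_7 = (-0.0718, -0.9974)
  (0,1): δ = 120.27°  ·
  (0,2): δ = 87.97°  ·
  (0,3): δ = 40.43°  ✓
  (0,4): δ = 13.69°  ✓
  (0,5): δ = 44.79°  ✓
  (0,6): δ = 69.39°  ·
  (0,7): δ = 112.59°  ·
  (1,2): δ = 147.70°  ·
  (1,3): δ = 100.16°  ·
  (1,4): δ = 46.04°  ✓
  (1,5): δ = 14.94°  ✓
  (1,6): δ = 9.66°  ✓
  (1,7): δ = 52.86°  ·
  (2,3): δ = 132.46°  ·
  (2,4): δ = 78.34°  ·
  (2,5): δ = 47.24°  ✓
  (2,6): δ = 22.64°  ✓
  (2,7): δ = 20.56°  ✓
  (3,4): δ = 125.89°  ·
  (3,5): δ = 94.78°  ·
  (3,6): δ = 70.18°  ·
  (3,7): δ = 26.98°  ✓
  (4,5): δ = 148.90°  ·
  (4,6): δ = 124.30°  ·
  (4,7): δ = 81.10°  ·
  (5,6): δ = 155.40°  ·
  (5,7): δ = 112.20°  ·
  (6,7): δ = 136.80°  ·
antipodal pairs: 10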